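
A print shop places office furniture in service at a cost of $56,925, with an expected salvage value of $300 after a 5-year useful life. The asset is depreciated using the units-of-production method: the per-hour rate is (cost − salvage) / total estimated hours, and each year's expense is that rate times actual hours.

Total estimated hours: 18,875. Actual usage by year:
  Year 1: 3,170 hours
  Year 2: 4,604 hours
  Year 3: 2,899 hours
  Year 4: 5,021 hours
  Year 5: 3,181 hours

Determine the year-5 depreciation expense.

Depreciable base = $56,925 − $300 = $56,625.
Rate = $56,625 / 18,875 hours = $3 per hour.
Year 1: 3,170 × $3 = $9,510. Book value $47,415.
Year 2: 4,604 × $3 = $13,812. Book value $33,603.
Year 3: 2,899 × $3 = $8,697. Book value $24,906.
Year 4: 5,021 × $3 = $15,063. Book value $9,843.
Year 5: 3,181 × $3 = $9,543. Book value $300.

$9,543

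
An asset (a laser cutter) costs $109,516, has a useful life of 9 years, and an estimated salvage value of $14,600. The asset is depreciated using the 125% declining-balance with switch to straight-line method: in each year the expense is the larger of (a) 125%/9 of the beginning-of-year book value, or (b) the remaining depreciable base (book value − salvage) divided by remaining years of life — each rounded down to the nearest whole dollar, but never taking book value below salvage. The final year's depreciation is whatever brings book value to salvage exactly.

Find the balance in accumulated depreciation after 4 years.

$49,298

Depreciable base = $109,516 − $14,600 = $94,916.
Year 1: DB = ⌊$109,516 × 125%/9⌋ = $15,210; SL = ⌊$94,916/9⌋ = $10,546 → take DB $15,210. Book value $94,306.
Year 2: DB = ⌊$94,306 × 125%/9⌋ = $13,098; SL = ⌊$79,706/8⌋ = $9,963 → take DB $13,098. Book value $81,208.
Year 3: DB = ⌊$81,208 × 125%/9⌋ = $11,278; SL = ⌊$66,608/7⌋ = $9,515 → take DB $11,278. Book value $69,930.
Year 4: DB = ⌊$69,930 × 125%/9⌋ = $9,712; SL = ⌊$55,330/6⌋ = $9,221 → take DB $9,712. Book value $60,218.
Accumulated through year 4 = $109,516 − $60,218 = $49,298.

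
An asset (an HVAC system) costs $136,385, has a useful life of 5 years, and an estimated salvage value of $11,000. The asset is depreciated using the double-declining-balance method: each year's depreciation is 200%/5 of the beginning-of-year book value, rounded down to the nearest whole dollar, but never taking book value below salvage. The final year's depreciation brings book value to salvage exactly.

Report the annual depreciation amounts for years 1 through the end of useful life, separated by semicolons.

Depreciable base = $136,385 − $11,000 = $125,385.
Year 1: ⌊$136,385 × 200%/5⌋ = $54,554. Book value $81,831.
Year 2: ⌊$81,831 × 200%/5⌋ = $32,732. Book value $49,099.
Year 3: ⌊$49,099 × 200%/5⌋ = $19,639. Book value $29,460.
Year 4: ⌊$29,460 × 200%/5⌋ = $11,784. Book value $17,676.
Year 5 (final): $17,676 − $11,000 = $6,676. Book value $11,000.

$54,554; $32,732; $19,639; $11,784; $6,676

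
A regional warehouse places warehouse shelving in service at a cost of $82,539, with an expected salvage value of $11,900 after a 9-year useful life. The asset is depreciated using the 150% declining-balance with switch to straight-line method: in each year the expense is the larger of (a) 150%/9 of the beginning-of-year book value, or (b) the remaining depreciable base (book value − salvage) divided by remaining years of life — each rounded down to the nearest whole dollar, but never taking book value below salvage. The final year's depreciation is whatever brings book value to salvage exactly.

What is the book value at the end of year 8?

$17,148

Depreciable base = $82,539 − $11,900 = $70,639.
Year 1: DB = ⌊$82,539 × 150%/9⌋ = $13,756; SL = ⌊$70,639/9⌋ = $7,848 → take DB $13,756. Book value $68,783.
Year 2: DB = ⌊$68,783 × 150%/9⌋ = $11,463; SL = ⌊$56,883/8⌋ = $7,110 → take DB $11,463. Book value $57,320.
Year 3: DB = ⌊$57,320 × 150%/9⌋ = $9,553; SL = ⌊$45,420/7⌋ = $6,488 → take DB $9,553. Book value $47,767.
Year 4: DB = ⌊$47,767 × 150%/9⌋ = $7,961; SL = ⌊$35,867/6⌋ = $5,977 → take DB $7,961. Book value $39,806.
Year 5: DB = ⌊$39,806 × 150%/9⌋ = $6,634; SL = ⌊$27,906/5⌋ = $5,581 → take DB $6,634. Book value $33,172.
Year 6: DB = ⌊$33,172 × 150%/9⌋ = $5,528; SL = ⌊$21,272/4⌋ = $5,318 → take DB $5,528. Book value $27,644.
Year 7: DB = ⌊$27,644 × 150%/9⌋ = $4,607; SL = ⌊$15,744/3⌋ = $5,248 → take SL $5,248. Book value $22,396.
Year 8: DB = ⌊$22,396 × 150%/9⌋ = $3,732; SL = ⌊$10,496/2⌋ = $5,248 → take SL $5,248. Book value $17,148.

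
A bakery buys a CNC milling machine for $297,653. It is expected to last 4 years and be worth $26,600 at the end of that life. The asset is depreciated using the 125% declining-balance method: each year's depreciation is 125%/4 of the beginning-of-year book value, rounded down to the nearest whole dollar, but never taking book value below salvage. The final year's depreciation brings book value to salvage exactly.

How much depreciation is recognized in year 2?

$63,949

Depreciable base = $297,653 − $26,600 = $271,053.
Year 1: ⌊$297,653 × 125%/4⌋ = $93,016. Book value $204,637.
Year 2: ⌊$204,637 × 125%/4⌋ = $63,949. Book value $140,688.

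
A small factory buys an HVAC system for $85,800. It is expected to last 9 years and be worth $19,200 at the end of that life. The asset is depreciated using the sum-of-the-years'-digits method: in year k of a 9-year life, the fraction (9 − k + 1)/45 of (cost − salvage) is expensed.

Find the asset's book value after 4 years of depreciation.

Depreciable base = $85,800 − $19,200 = $66,600.
Sum of the years' digits = 9+8+7+6+5+4+3+2+1 = 45.
Year 1: $66,600 × 9/45 = $13,320. Book value $72,480.
Year 2: $66,600 × 8/45 = $11,840. Book value $60,640.
Year 3: $66,600 × 7/45 = $10,360. Book value $50,280.
Year 4: $66,600 × 6/45 = $8,880. Book value $41,400.

$41,400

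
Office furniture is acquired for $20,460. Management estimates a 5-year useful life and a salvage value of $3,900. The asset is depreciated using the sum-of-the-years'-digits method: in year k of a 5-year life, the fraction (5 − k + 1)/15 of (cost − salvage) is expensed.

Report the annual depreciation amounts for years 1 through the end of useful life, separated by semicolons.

Depreciable base = $20,460 − $3,900 = $16,560.
Sum of the years' digits = 5+4+3+2+1 = 15.
Year 1: $16,560 × 5/15 = $5,520. Book value $14,940.
Year 2: $16,560 × 4/15 = $4,416. Book value $10,524.
Year 3: $16,560 × 3/15 = $3,312. Book value $7,212.
Year 4: $16,560 × 2/15 = $2,208. Book value $5,004.
Year 5: $16,560 × 1/15 = $1,104. Book value $3,900.

$5,520; $4,416; $3,312; $2,208; $1,104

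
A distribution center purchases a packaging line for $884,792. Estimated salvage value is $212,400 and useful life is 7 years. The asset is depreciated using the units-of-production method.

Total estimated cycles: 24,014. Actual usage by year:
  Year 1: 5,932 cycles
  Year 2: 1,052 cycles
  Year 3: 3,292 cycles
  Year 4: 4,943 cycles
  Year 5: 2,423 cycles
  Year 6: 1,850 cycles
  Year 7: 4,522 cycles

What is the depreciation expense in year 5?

Depreciable base = $884,792 − $212,400 = $672,392.
Rate = $672,392 / 24,014 cycles = $28 per cycle.
Year 1: 5,932 × $28 = $166,096. Book value $718,696.
Year 2: 1,052 × $28 = $29,456. Book value $689,240.
Year 3: 3,292 × $28 = $92,176. Book value $597,064.
Year 4: 4,943 × $28 = $138,404. Book value $458,660.
Year 5: 2,423 × $28 = $67,844. Book value $390,816.

$67,844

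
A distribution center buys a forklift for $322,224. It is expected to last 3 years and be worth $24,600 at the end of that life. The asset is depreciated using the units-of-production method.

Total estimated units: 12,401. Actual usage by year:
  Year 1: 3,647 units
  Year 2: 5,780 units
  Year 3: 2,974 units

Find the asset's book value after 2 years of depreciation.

Depreciable base = $322,224 − $24,600 = $297,624.
Rate = $297,624 / 12,401 units = $24 per unit.
Year 1: 3,647 × $24 = $87,528. Book value $234,696.
Year 2: 5,780 × $24 = $138,720. Book value $95,976.

$95,976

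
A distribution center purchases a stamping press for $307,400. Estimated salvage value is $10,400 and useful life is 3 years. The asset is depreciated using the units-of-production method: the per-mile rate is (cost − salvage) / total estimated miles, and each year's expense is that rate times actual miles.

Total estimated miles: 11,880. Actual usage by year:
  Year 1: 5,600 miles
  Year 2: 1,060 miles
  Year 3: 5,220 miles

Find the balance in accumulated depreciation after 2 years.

$166,500

Depreciable base = $307,400 − $10,400 = $297,000.
Rate = $297,000 / 11,880 miles = $25 per mile.
Year 1: 5,600 × $25 = $140,000. Book value $167,400.
Year 2: 1,060 × $25 = $26,500. Book value $140,900.
Accumulated through year 2 = $307,400 − $140,900 = $166,500.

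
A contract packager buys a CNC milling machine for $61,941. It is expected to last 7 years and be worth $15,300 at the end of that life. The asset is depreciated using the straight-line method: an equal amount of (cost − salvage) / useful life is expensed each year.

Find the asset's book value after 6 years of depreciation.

$21,963

Depreciable base = $61,941 − $15,300 = $46,641.
Annual expense = $46,641 / 7 = $6,663.
End of year 1: book value $55,278.
End of year 2: book value $48,615.
End of year 3: book value $41,952.
End of year 4: book value $35,289.
End of year 5: book value $28,626.
End of year 6: book value $21,963.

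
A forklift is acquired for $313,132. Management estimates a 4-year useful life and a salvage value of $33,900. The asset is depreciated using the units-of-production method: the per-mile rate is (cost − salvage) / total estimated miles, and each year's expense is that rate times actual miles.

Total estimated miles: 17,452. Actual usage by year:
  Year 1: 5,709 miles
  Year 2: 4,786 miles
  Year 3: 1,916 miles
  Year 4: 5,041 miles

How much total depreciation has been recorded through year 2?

Depreciable base = $313,132 − $33,900 = $279,232.
Rate = $279,232 / 17,452 miles = $16 per mile.
Year 1: 5,709 × $16 = $91,344. Book value $221,788.
Year 2: 4,786 × $16 = $76,576. Book value $145,212.
Accumulated through year 2 = $313,132 − $145,212 = $167,920.

$167,920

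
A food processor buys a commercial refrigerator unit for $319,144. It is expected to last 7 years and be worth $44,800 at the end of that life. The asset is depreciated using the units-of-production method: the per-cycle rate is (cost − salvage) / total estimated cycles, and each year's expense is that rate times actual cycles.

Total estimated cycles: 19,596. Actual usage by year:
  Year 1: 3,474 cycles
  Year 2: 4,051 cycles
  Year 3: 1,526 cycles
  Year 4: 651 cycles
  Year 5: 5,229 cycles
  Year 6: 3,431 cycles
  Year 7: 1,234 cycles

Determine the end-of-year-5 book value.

Depreciable base = $319,144 − $44,800 = $274,344.
Rate = $274,344 / 19,596 cycles = $14 per cycle.
Year 1: 3,474 × $14 = $48,636. Book value $270,508.
Year 2: 4,051 × $14 = $56,714. Book value $213,794.
Year 3: 1,526 × $14 = $21,364. Book value $192,430.
Year 4: 651 × $14 = $9,114. Book value $183,316.
Year 5: 5,229 × $14 = $73,206. Book value $110,110.

$110,110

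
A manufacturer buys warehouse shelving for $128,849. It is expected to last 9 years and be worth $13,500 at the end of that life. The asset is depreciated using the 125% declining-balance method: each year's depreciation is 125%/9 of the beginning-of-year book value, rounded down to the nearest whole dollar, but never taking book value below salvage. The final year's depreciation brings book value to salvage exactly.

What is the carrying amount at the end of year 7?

Depreciable base = $128,849 − $13,500 = $115,349.
Year 1: ⌊$128,849 × 125%/9⌋ = $17,895. Book value $110,954.
Year 2: ⌊$110,954 × 125%/9⌋ = $15,410. Book value $95,544.
Year 3: ⌊$95,544 × 125%/9⌋ = $13,270. Book value $82,274.
Year 4: ⌊$82,274 × 125%/9⌋ = $11,426. Book value $70,848.
Year 5: ⌊$70,848 × 125%/9⌋ = $9,840. Book value $61,008.
Year 6: ⌊$61,008 × 125%/9⌋ = $8,473. Book value $52,535.
Year 7: ⌊$52,535 × 125%/9⌋ = $7,296. Book value $45,239.

$45,239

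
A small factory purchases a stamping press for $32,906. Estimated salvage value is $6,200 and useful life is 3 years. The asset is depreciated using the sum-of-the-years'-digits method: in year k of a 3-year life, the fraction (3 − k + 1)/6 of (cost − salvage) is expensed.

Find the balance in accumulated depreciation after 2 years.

$22,255

Depreciable base = $32,906 − $6,200 = $26,706.
Sum of the years' digits = 3+2+1 = 6.
Year 1: $26,706 × 3/6 = $13,353. Book value $19,553.
Year 2: $26,706 × 2/6 = $8,902. Book value $10,651.
Accumulated through year 2 = $32,906 − $10,651 = $22,255.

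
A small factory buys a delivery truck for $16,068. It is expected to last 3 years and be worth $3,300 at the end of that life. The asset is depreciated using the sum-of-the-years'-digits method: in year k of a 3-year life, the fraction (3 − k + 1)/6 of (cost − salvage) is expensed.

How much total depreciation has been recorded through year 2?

$10,640

Depreciable base = $16,068 − $3,300 = $12,768.
Sum of the years' digits = 3+2+1 = 6.
Year 1: $12,768 × 3/6 = $6,384. Book value $9,684.
Year 2: $12,768 × 2/6 = $4,256. Book value $5,428.
Accumulated through year 2 = $16,068 − $5,428 = $10,640.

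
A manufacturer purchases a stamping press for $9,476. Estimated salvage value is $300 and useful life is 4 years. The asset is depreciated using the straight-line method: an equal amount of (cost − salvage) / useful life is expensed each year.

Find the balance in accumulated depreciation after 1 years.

$2,294

Depreciable base = $9,476 − $300 = $9,176.
Annual expense = $9,176 / 4 = $2,294.
End of year 1: book value $7,182.
Accumulated through year 1 = $9,476 − $7,182 = $2,294.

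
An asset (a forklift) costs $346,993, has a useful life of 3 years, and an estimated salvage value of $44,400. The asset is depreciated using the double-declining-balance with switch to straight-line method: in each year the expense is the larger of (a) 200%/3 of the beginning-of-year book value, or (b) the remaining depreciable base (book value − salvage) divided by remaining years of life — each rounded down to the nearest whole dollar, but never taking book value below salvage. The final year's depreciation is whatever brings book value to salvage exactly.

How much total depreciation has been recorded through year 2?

$302,593

Depreciable base = $346,993 − $44,400 = $302,593.
Year 1: DB = ⌊$346,993 × 200%/3⌋ = $231,328; SL = ⌊$302,593/3⌋ = $100,864 → take DB $231,328. Book value $115,665.
Year 2: DB = ⌊$115,665 × 200%/3⌋ = $77,110; SL = ⌊$71,265/2⌋ = $35,632 → take DB $77,110, capped at $71,265. Book value $44,400.
Accumulated through year 2 = $346,993 − $44,400 = $302,593.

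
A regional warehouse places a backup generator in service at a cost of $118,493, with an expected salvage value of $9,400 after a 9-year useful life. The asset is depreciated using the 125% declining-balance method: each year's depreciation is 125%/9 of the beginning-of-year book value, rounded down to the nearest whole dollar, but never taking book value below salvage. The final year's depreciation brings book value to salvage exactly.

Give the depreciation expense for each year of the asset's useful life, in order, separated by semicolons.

Depreciable base = $118,493 − $9,400 = $109,093.
Year 1: ⌊$118,493 × 125%/9⌋ = $16,457. Book value $102,036.
Year 2: ⌊$102,036 × 125%/9⌋ = $14,171. Book value $87,865.
Year 3: ⌊$87,865 × 125%/9⌋ = $12,203. Book value $75,662.
Year 4: ⌊$75,662 × 125%/9⌋ = $10,508. Book value $65,154.
Year 5: ⌊$65,154 × 125%/9⌋ = $9,049. Book value $56,105.
Year 6: ⌊$56,105 × 125%/9⌋ = $7,792. Book value $48,313.
Year 7: ⌊$48,313 × 125%/9⌋ = $6,710. Book value $41,603.
Year 8: ⌊$41,603 × 125%/9⌋ = $5,778. Book value $35,825.
Year 9 (final): $35,825 − $9,400 = $26,425. Book value $9,400.

$16,457; $14,171; $12,203; $10,508; $9,049; $7,792; $6,710; $5,778; $26,425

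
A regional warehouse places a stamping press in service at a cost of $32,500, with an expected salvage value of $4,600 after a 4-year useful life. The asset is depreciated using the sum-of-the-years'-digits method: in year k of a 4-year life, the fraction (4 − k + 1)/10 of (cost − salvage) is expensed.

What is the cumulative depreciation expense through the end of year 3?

$25,110

Depreciable base = $32,500 − $4,600 = $27,900.
Sum of the years' digits = 4+3+2+1 = 10.
Year 1: $27,900 × 4/10 = $11,160. Book value $21,340.
Year 2: $27,900 × 3/10 = $8,370. Book value $12,970.
Year 3: $27,900 × 2/10 = $5,580. Book value $7,390.
Accumulated through year 3 = $32,500 − $7,390 = $25,110.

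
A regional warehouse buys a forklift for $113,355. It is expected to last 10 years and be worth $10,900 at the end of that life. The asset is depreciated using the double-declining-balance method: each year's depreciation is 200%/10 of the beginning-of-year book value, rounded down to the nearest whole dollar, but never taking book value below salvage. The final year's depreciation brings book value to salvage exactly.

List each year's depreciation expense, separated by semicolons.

Depreciable base = $113,355 − $10,900 = $102,455.
Year 1: ⌊$113,355 × 200%/10⌋ = $22,671. Book value $90,684.
Year 2: ⌊$90,684 × 200%/10⌋ = $18,136. Book value $72,548.
Year 3: ⌊$72,548 × 200%/10⌋ = $14,509. Book value $58,039.
Year 4: ⌊$58,039 × 200%/10⌋ = $11,607. Book value $46,432.
Year 5: ⌊$46,432 × 200%/10⌋ = $9,286. Book value $37,146.
Year 6: ⌊$37,146 × 200%/10⌋ = $7,429. Book value $29,717.
Year 7: ⌊$29,717 × 200%/10⌋ = $5,943. Book value $23,774.
Year 8: ⌊$23,774 × 200%/10⌋ = $4,754. Book value $19,020.
Year 9: ⌊$19,020 × 200%/10⌋ = $3,804. Book value $15,216.
Year 10 (final): $15,216 − $10,900 = $4,316. Book value $10,900.

$22,671; $18,136; $14,509; $11,607; $9,286; $7,429; $5,943; $4,754; $3,804; $4,316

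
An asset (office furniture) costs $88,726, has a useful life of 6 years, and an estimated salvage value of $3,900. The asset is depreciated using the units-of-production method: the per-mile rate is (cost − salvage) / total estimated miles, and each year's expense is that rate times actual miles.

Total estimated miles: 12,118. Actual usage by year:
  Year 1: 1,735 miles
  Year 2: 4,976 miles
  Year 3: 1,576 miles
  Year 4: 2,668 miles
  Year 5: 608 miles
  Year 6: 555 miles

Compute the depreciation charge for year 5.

$4,256

Depreciable base = $88,726 − $3,900 = $84,826.
Rate = $84,826 / 12,118 miles = $7 per mile.
Year 1: 1,735 × $7 = $12,145. Book value $76,581.
Year 2: 4,976 × $7 = $34,832. Book value $41,749.
Year 3: 1,576 × $7 = $11,032. Book value $30,717.
Year 4: 2,668 × $7 = $18,676. Book value $12,041.
Year 5: 608 × $7 = $4,256. Book value $7,785.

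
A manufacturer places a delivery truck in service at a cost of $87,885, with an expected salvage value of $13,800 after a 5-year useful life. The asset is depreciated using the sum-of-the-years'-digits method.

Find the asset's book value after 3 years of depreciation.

$28,617

Depreciable base = $87,885 − $13,800 = $74,085.
Sum of the years' digits = 5+4+3+2+1 = 15.
Year 1: $74,085 × 5/15 = $24,695. Book value $63,190.
Year 2: $74,085 × 4/15 = $19,756. Book value $43,434.
Year 3: $74,085 × 3/15 = $14,817. Book value $28,617.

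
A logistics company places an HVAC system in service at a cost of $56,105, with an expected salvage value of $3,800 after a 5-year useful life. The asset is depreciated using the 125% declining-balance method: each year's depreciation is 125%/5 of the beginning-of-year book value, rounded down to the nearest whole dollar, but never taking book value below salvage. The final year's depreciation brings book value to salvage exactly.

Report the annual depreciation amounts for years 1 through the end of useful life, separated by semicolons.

$14,026; $10,519; $7,890; $5,917; $13,953

Depreciable base = $56,105 − $3,800 = $52,305.
Year 1: ⌊$56,105 × 125%/5⌋ = $14,026. Book value $42,079.
Year 2: ⌊$42,079 × 125%/5⌋ = $10,519. Book value $31,560.
Year 3: ⌊$31,560 × 125%/5⌋ = $7,890. Book value $23,670.
Year 4: ⌊$23,670 × 125%/5⌋ = $5,917. Book value $17,753.
Year 5 (final): $17,753 − $3,800 = $13,953. Book value $3,800.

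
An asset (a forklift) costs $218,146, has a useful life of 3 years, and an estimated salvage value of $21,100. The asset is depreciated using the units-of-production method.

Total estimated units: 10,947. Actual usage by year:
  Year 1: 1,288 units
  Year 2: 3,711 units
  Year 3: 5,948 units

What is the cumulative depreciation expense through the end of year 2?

$89,982

Depreciable base = $218,146 − $21,100 = $197,046.
Rate = $197,046 / 10,947 units = $18 per unit.
Year 1: 1,288 × $18 = $23,184. Book value $194,962.
Year 2: 3,711 × $18 = $66,798. Book value $128,164.
Accumulated through year 2 = $218,146 − $128,164 = $89,982.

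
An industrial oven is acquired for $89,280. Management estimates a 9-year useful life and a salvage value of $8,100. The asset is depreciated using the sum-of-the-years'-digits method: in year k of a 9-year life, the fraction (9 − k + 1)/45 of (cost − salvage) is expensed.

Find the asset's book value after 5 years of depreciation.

$26,140

Depreciable base = $89,280 − $8,100 = $81,180.
Sum of the years' digits = 9+8+7+6+5+4+3+2+1 = 45.
Year 1: $81,180 × 9/45 = $16,236. Book value $73,044.
Year 2: $81,180 × 8/45 = $14,432. Book value $58,612.
Year 3: $81,180 × 7/45 = $12,628. Book value $45,984.
Year 4: $81,180 × 6/45 = $10,824. Book value $35,160.
Year 5: $81,180 × 5/45 = $9,020. Book value $26,140.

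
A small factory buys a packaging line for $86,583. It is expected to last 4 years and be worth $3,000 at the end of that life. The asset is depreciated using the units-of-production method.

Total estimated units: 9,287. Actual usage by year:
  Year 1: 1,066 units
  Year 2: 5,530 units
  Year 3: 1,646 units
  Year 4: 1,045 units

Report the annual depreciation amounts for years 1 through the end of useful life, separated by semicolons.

Depreciable base = $86,583 − $3,000 = $83,583.
Rate = $83,583 / 9,287 units = $9 per unit.
Year 1: 1,066 × $9 = $9,594. Book value $76,989.
Year 2: 5,530 × $9 = $49,770. Book value $27,219.
Year 3: 1,646 × $9 = $14,814. Book value $12,405.
Year 4: 1,045 × $9 = $9,405. Book value $3,000.

$9,594; $49,770; $14,814; $9,405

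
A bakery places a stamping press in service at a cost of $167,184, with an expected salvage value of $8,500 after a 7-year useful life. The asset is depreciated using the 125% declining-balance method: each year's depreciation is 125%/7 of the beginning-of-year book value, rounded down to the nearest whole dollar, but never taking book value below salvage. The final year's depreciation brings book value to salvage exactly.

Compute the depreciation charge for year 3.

Depreciable base = $167,184 − $8,500 = $158,684.
Year 1: ⌊$167,184 × 125%/7⌋ = $29,854. Book value $137,330.
Year 2: ⌊$137,330 × 125%/7⌋ = $24,523. Book value $112,807.
Year 3: ⌊$112,807 × 125%/7⌋ = $20,144. Book value $92,663.

$20,144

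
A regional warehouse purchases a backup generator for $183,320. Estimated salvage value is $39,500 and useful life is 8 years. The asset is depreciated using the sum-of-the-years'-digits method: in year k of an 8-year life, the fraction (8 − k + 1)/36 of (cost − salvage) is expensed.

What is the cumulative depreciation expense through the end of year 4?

Depreciable base = $183,320 − $39,500 = $143,820.
Sum of the years' digits = 8+7+6+5+4+3+2+1 = 36.
Year 1: $143,820 × 8/36 = $31,960. Book value $151,360.
Year 2: $143,820 × 7/36 = $27,965. Book value $123,395.
Year 3: $143,820 × 6/36 = $23,970. Book value $99,425.
Year 4: $143,820 × 5/36 = $19,975. Book value $79,450.
Accumulated through year 4 = $183,320 − $79,450 = $103,870.

$103,870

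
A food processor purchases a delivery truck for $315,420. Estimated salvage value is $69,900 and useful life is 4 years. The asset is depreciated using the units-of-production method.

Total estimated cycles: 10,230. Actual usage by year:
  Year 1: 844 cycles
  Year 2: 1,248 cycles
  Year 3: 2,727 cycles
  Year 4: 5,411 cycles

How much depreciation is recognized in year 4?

$129,864

Depreciable base = $315,420 − $69,900 = $245,520.
Rate = $245,520 / 10,230 cycles = $24 per cycle.
Year 1: 844 × $24 = $20,256. Book value $295,164.
Year 2: 1,248 × $24 = $29,952. Book value $265,212.
Year 3: 2,727 × $24 = $65,448. Book value $199,764.
Year 4: 5,411 × $24 = $129,864. Book value $69,900.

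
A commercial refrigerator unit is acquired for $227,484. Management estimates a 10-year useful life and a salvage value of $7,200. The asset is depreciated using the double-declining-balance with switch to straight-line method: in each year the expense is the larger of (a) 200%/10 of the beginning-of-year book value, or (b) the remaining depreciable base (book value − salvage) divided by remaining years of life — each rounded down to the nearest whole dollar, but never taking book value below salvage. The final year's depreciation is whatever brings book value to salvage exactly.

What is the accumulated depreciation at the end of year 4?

$134,305

Depreciable base = $227,484 − $7,200 = $220,284.
Year 1: DB = ⌊$227,484 × 200%/10⌋ = $45,496; SL = ⌊$220,284/10⌋ = $22,028 → take DB $45,496. Book value $181,988.
Year 2: DB = ⌊$181,988 × 200%/10⌋ = $36,397; SL = ⌊$174,788/9⌋ = $19,420 → take DB $36,397. Book value $145,591.
Year 3: DB = ⌊$145,591 × 200%/10⌋ = $29,118; SL = ⌊$138,391/8⌋ = $17,298 → take DB $29,118. Book value $116,473.
Year 4: DB = ⌊$116,473 × 200%/10⌋ = $23,294; SL = ⌊$109,273/7⌋ = $15,610 → take DB $23,294. Book value $93,179.
Accumulated through year 4 = $227,484 − $93,179 = $134,305.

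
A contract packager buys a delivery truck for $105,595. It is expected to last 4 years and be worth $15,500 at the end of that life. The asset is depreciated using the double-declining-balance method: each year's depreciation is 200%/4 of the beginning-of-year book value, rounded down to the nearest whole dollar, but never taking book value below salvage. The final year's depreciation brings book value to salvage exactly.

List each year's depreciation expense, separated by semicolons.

Depreciable base = $105,595 − $15,500 = $90,095.
Year 1: ⌊$105,595 × 200%/4⌋ = $52,797. Book value $52,798.
Year 2: ⌊$52,798 × 200%/4⌋ = $26,399. Book value $26,399.
Year 3: ⌊$26,399 × 200%/4⌋ = $13,199, capped at $10,899. Book value $15,500.
Year 4 (final): $15,500 − $15,500 = $0. Book value $15,500.

$52,797; $26,399; $10,899; $0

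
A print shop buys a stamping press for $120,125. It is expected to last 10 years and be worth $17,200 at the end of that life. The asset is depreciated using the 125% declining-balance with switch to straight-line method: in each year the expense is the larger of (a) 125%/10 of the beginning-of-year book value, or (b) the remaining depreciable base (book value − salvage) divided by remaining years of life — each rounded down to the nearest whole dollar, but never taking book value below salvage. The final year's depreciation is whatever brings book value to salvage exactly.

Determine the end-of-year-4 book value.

Depreciable base = $120,125 − $17,200 = $102,925.
Year 1: DB = ⌊$120,125 × 125%/10⌋ = $15,015; SL = ⌊$102,925/10⌋ = $10,292 → take DB $15,015. Book value $105,110.
Year 2: DB = ⌊$105,110 × 125%/10⌋ = $13,138; SL = ⌊$87,910/9⌋ = $9,767 → take DB $13,138. Book value $91,972.
Year 3: DB = ⌊$91,972 × 125%/10⌋ = $11,496; SL = ⌊$74,772/8⌋ = $9,346 → take DB $11,496. Book value $80,476.
Year 4: DB = ⌊$80,476 × 125%/10⌋ = $10,059; SL = ⌊$63,276/7⌋ = $9,039 → take DB $10,059. Book value $70,417.

$70,417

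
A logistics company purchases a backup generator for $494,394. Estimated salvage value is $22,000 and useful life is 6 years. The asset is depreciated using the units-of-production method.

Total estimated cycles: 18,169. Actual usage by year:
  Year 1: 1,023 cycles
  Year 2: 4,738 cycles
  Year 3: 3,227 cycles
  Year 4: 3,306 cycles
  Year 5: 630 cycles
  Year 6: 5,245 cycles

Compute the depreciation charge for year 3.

$83,902

Depreciable base = $494,394 − $22,000 = $472,394.
Rate = $472,394 / 18,169 cycles = $26 per cycle.
Year 1: 1,023 × $26 = $26,598. Book value $467,796.
Year 2: 4,738 × $26 = $123,188. Book value $344,608.
Year 3: 3,227 × $26 = $83,902. Book value $260,706.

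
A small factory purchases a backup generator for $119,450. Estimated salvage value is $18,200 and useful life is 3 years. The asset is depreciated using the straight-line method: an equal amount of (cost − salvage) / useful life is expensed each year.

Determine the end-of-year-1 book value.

$85,700

Depreciable base = $119,450 − $18,200 = $101,250.
Annual expense = $101,250 / 3 = $33,750.
End of year 1: book value $85,700.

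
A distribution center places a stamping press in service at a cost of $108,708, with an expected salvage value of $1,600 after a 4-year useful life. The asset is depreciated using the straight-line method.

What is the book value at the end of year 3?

Depreciable base = $108,708 − $1,600 = $107,108.
Annual expense = $107,108 / 4 = $26,777.
End of year 1: book value $81,931.
End of year 2: book value $55,154.
End of year 3: book value $28,377.

$28,377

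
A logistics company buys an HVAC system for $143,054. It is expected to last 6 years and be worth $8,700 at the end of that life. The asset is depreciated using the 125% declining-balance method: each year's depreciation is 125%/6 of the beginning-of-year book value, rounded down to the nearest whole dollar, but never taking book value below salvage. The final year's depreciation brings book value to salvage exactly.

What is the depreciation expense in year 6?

Depreciable base = $143,054 − $8,700 = $134,354.
Year 1: ⌊$143,054 × 125%/6⌋ = $29,802. Book value $113,252.
Year 2: ⌊$113,252 × 125%/6⌋ = $23,594. Book value $89,658.
Year 3: ⌊$89,658 × 125%/6⌋ = $18,678. Book value $70,980.
Year 4: ⌊$70,980 × 125%/6⌋ = $14,787. Book value $56,193.
Year 5: ⌊$56,193 × 125%/6⌋ = $11,706. Book value $44,487.
Year 6 (final): $44,487 − $8,700 = $35,787. Book value $8,700.

$35,787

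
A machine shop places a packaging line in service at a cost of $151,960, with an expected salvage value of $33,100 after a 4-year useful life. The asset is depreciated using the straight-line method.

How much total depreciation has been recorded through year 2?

Depreciable base = $151,960 − $33,100 = $118,860.
Annual expense = $118,860 / 4 = $29,715.
End of year 1: book value $122,245.
End of year 2: book value $92,530.
Accumulated through year 2 = $151,960 − $92,530 = $59,430.

$59,430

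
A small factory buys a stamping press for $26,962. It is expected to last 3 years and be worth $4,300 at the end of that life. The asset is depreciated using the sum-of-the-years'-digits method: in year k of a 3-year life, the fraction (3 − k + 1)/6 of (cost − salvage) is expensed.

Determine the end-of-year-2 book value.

$8,077

Depreciable base = $26,962 − $4,300 = $22,662.
Sum of the years' digits = 3+2+1 = 6.
Year 1: $22,662 × 3/6 = $11,331. Book value $15,631.
Year 2: $22,662 × 2/6 = $7,554. Book value $8,077.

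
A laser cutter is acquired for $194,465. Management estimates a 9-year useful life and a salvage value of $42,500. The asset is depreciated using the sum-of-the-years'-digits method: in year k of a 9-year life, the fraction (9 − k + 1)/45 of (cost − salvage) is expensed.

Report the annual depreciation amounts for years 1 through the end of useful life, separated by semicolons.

Depreciable base = $194,465 − $42,500 = $151,965.
Sum of the years' digits = 9+8+7+6+5+4+3+2+1 = 45.
Year 1: $151,965 × 9/45 = $30,393. Book value $164,072.
Year 2: $151,965 × 8/45 = $27,016. Book value $137,056.
Year 3: $151,965 × 7/45 = $23,639. Book value $113,417.
Year 4: $151,965 × 6/45 = $20,262. Book value $93,155.
Year 5: $151,965 × 5/45 = $16,885. Book value $76,270.
Year 6: $151,965 × 4/45 = $13,508. Book value $62,762.
Year 7: $151,965 × 3/45 = $10,131. Book value $52,631.
Year 8: $151,965 × 2/45 = $6,754. Book value $45,877.
Year 9: $151,965 × 1/45 = $3,377. Book value $42,500.

$30,393; $27,016; $23,639; $20,262; $16,885; $13,508; $10,131; $6,754; $3,377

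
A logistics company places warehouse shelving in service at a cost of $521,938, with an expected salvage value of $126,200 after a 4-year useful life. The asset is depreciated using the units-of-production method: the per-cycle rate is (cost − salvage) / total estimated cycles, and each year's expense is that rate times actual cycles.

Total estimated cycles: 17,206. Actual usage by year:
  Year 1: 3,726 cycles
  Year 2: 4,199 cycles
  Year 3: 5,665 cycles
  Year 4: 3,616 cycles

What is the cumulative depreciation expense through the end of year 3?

$312,570

Depreciable base = $521,938 − $126,200 = $395,738.
Rate = $395,738 / 17,206 cycles = $23 per cycle.
Year 1: 3,726 × $23 = $85,698. Book value $436,240.
Year 2: 4,199 × $23 = $96,577. Book value $339,663.
Year 3: 5,665 × $23 = $130,295. Book value $209,368.
Accumulated through year 3 = $521,938 − $209,368 = $312,570.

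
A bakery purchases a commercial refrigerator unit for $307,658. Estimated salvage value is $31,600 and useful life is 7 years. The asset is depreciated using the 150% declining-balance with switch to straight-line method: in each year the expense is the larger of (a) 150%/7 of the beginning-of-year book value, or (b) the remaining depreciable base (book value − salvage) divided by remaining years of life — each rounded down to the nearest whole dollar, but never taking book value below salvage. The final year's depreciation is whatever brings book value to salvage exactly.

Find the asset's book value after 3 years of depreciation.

$149,234

Depreciable base = $307,658 − $31,600 = $276,058.
Year 1: DB = ⌊$307,658 × 150%/7⌋ = $65,926; SL = ⌊$276,058/7⌋ = $39,436 → take DB $65,926. Book value $241,732.
Year 2: DB = ⌊$241,732 × 150%/7⌋ = $51,799; SL = ⌊$210,132/6⌋ = $35,022 → take DB $51,799. Book value $189,933.
Year 3: DB = ⌊$189,933 × 150%/7⌋ = $40,699; SL = ⌊$158,333/5⌋ = $31,666 → take DB $40,699. Book value $149,234.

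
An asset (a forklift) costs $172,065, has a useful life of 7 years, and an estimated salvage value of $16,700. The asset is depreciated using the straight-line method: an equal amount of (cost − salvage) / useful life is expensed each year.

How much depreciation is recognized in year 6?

Depreciable base = $172,065 − $16,700 = $155,365.
Annual expense = $155,365 / 7 = $22,195.

$22,195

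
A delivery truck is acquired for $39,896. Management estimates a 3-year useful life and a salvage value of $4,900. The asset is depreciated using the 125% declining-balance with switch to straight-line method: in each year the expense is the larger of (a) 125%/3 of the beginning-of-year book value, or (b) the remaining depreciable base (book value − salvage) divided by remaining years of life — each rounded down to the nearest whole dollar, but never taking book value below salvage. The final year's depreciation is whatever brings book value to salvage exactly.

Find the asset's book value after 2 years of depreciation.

$13,576

Depreciable base = $39,896 − $4,900 = $34,996.
Year 1: DB = ⌊$39,896 × 125%/3⌋ = $16,623; SL = ⌊$34,996/3⌋ = $11,665 → take DB $16,623. Book value $23,273.
Year 2: DB = ⌊$23,273 × 125%/3⌋ = $9,697; SL = ⌊$18,373/2⌋ = $9,186 → take DB $9,697. Book value $13,576.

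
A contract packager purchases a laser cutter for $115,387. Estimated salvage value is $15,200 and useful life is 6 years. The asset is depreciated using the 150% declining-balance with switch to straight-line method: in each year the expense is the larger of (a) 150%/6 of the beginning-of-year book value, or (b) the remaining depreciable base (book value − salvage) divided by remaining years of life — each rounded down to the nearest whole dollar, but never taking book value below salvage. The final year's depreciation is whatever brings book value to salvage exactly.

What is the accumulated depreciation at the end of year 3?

$66,707

Depreciable base = $115,387 − $15,200 = $100,187.
Year 1: DB = ⌊$115,387 × 150%/6⌋ = $28,846; SL = ⌊$100,187/6⌋ = $16,697 → take DB $28,846. Book value $86,541.
Year 2: DB = ⌊$86,541 × 150%/6⌋ = $21,635; SL = ⌊$71,341/5⌋ = $14,268 → take DB $21,635. Book value $64,906.
Year 3: DB = ⌊$64,906 × 150%/6⌋ = $16,226; SL = ⌊$49,706/4⌋ = $12,426 → take DB $16,226. Book value $48,680.
Accumulated through year 3 = $115,387 − $48,680 = $66,707.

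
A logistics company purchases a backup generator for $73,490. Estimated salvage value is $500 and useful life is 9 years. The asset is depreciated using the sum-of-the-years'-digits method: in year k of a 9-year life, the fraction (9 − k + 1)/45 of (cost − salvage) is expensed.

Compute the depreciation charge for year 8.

Depreciable base = $73,490 − $500 = $72,990.
Sum of the years' digits = 9+8+7+6+5+4+3+2+1 = 45.
Year 1: $72,990 × 9/45 = $14,598. Book value $58,892.
Year 2: $72,990 × 8/45 = $12,976. Book value $45,916.
Year 3: $72,990 × 7/45 = $11,354. Book value $34,562.
Year 4: $72,990 × 6/45 = $9,732. Book value $24,830.
Year 5: $72,990 × 5/45 = $8,110. Book value $16,720.
Year 6: $72,990 × 4/45 = $6,488. Book value $10,232.
Year 7: $72,990 × 3/45 = $4,866. Book value $5,366.
Year 8: $72,990 × 2/45 = $3,244. Book value $2,122.

$3,244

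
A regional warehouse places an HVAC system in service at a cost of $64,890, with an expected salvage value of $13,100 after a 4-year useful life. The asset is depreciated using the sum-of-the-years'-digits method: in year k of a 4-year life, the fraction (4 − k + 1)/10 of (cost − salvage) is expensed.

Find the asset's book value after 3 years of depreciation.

Depreciable base = $64,890 − $13,100 = $51,790.
Sum of the years' digits = 4+3+2+1 = 10.
Year 1: $51,790 × 4/10 = $20,716. Book value $44,174.
Year 2: $51,790 × 3/10 = $15,537. Book value $28,637.
Year 3: $51,790 × 2/10 = $10,358. Book value $18,279.

$18,279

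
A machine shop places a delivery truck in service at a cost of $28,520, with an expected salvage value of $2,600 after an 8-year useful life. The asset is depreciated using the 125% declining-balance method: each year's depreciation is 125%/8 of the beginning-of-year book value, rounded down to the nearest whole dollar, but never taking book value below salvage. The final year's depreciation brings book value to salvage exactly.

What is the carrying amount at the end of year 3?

$17,132

Depreciable base = $28,520 − $2,600 = $25,920.
Year 1: ⌊$28,520 × 125%/8⌋ = $4,456. Book value $24,064.
Year 2: ⌊$24,064 × 125%/8⌋ = $3,760. Book value $20,304.
Year 3: ⌊$20,304 × 125%/8⌋ = $3,172. Book value $17,132.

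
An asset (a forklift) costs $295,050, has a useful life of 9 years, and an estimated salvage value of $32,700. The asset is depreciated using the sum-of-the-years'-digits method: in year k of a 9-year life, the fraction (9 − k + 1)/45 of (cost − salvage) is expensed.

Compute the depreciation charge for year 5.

$29,150

Depreciable base = $295,050 − $32,700 = $262,350.
Sum of the years' digits = 9+8+7+6+5+4+3+2+1 = 45.
Year 1: $262,350 × 9/45 = $52,470. Book value $242,580.
Year 2: $262,350 × 8/45 = $46,640. Book value $195,940.
Year 3: $262,350 × 7/45 = $40,810. Book value $155,130.
Year 4: $262,350 × 6/45 = $34,980. Book value $120,150.
Year 5: $262,350 × 5/45 = $29,150. Book value $91,000.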